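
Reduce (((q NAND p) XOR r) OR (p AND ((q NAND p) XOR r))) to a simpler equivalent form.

By absorption (E OR (E AND v) = E):
= ((q NAND p) XOR r)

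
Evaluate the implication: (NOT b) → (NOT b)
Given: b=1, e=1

Antecedent (NOT b) = 0; consequent (NOT b) = 0.
0 → 0 = 1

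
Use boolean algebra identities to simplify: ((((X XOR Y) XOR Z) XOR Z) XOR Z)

By XOR self-cancellation ((E XOR v) XOR v = E):
= ((X XOR Y) XOR Z)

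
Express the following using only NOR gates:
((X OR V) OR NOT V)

((((X NOR V) NOR (X NOR V)) NOR (V NOR V)) NOR (((X NOR V) NOR (X NOR V)) NOR (V NOR V)))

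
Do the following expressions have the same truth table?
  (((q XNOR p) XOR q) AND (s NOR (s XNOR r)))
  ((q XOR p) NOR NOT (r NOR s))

No. Counterexample: with s=0, r=0, p=0, q=0, Expression 1 = 0 but Expression 2 = 1.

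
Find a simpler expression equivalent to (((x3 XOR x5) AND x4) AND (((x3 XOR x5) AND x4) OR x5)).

By absorption (E AND (E OR v) = E):
= ((x3 XOR x5) AND x4)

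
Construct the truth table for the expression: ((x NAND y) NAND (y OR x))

x | y | Output
--------------
0 | 0 | 1
0 | 1 | 0
1 | 0 | 0
1 | 1 | 1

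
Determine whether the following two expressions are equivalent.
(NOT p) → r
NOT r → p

Yes, Contrapositive is always equivalent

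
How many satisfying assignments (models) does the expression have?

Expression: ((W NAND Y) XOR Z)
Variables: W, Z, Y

Satisfying assignments: (0,0,0), (0,0,1), (1,0,0), (1,1,1)
Count: 4 out of 8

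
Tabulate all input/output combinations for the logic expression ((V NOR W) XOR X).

X | W | V | Output
------------------
0 | 0 | 0 | 1
0 | 0 | 1 | 0
0 | 1 | 0 | 0
0 | 1 | 1 | 0
1 | 0 | 0 | 0
1 | 0 | 1 | 1
1 | 1 | 0 | 1
1 | 1 | 1 | 1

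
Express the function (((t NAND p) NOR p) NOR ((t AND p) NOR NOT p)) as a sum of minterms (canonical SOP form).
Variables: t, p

Σm(0, 2, 3) = (NOT t AND NOT p) OR (t AND NOT p) OR (t AND p)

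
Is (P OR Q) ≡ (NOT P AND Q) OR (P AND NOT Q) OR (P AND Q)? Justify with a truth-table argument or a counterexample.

Yes, they are equivalent — the two output columns agree on all 4 assignments:
P | Q | Expression 1 | Expression 2
-----------------------------------
0 | 0 | 0 | 0
0 | 1 | 1 | 1
1 | 0 | 1 | 1
1 | 1 | 1 | 1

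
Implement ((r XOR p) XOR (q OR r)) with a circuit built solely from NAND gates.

((((r NAND (r NAND p)) NAND (p NAND (r NAND p))) NAND (((r NAND (r NAND p)) NAND (p NAND (r NAND p))) NAND ((q NAND q) NAND (r NAND r)))) NAND (((q NAND q) NAND (r NAND r)) NAND (((r NAND (r NAND p)) NAND (p NAND (r NAND p))) NAND ((q NAND q) NAND (r NAND r)))))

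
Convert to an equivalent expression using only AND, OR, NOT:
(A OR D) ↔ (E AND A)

((A OR D) AND (E AND A)) OR (NOT (A OR D) AND NOT (E AND A))
(Biconditional = both true or both false)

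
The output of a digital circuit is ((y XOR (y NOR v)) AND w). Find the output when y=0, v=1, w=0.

Substituting: ((0 XOR (0 NOR 1)) AND 0)
= 0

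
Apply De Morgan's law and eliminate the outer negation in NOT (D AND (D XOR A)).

NOT D OR NOT (D XOR A)
De Morgan's: NOT(AND of terms) = OR of negations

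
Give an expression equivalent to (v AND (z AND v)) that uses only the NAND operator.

((v NAND ((z NAND v) NAND (z NAND v))) NAND (v NAND ((z NAND v) NAND (z NAND v))))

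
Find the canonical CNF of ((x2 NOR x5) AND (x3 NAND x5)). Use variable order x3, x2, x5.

(x3 OR x2 OR NOT x5) AND (x3 OR NOT x2 OR x5) AND (x3 OR NOT x2 OR NOT x5) AND (NOT x3 OR x2 OR NOT x5) AND (NOT x3 OR NOT x2 OR x5) AND (NOT x3 OR NOT x2 OR NOT x5)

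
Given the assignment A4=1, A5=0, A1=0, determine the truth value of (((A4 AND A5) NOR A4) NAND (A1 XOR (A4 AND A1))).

Substituting: (((1 AND 0) NOR 1) NAND (0 XOR (1 AND 0)))
= 1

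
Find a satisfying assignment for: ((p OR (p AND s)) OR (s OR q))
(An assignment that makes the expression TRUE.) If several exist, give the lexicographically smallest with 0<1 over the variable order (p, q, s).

p=0, q=0, s=1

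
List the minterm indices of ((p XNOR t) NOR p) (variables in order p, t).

Σm(1) = (NOT p AND t)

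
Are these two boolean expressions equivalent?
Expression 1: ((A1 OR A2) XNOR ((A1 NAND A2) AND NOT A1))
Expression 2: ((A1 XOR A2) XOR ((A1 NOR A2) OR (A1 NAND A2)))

No. Counterexample: with A2=0, A1=0, Expression 1 = 0 but Expression 2 = 1.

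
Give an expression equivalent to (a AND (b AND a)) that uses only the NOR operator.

((a NOR a) NOR (((b NOR b) NOR (a NOR a)) NOR ((b NOR b) NOR (a NOR a))))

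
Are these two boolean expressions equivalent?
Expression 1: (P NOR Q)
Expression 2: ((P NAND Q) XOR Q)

No. Counterexample: with P=1, Q=0, Expression 1 = 0 but Expression 2 = 1.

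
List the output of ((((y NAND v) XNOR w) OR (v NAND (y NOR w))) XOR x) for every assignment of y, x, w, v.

y | x | w | v | Output
----------------------
0 | 0 | 0 | 0 | 1
0 | 0 | 0 | 1 | 0
0 | 0 | 1 | 0 | 1
0 | 0 | 1 | 1 | 1
0 | 1 | 0 | 0 | 0
0 | 1 | 0 | 1 | 1
0 | 1 | 1 | 0 | 0
0 | 1 | 1 | 1 | 0
1 | 0 | 0 | 0 | 1
1 | 0 | 0 | 1 | 1
1 | 0 | 1 | 0 | 1
1 | 0 | 1 | 1 | 1
1 | 1 | 0 | 0 | 0
1 | 1 | 0 | 1 | 0
1 | 1 | 1 | 0 | 0
1 | 1 | 1 | 1 | 0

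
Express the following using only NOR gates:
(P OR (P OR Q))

((P NOR ((P NOR Q) NOR (P NOR Q))) NOR (P NOR ((P NOR Q) NOR (P NOR Q))))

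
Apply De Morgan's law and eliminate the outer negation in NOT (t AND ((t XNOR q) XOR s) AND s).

NOT t OR NOT ((t XNOR q) XOR s) OR NOT s
De Morgan's: NOT(AND of terms) = OR of negations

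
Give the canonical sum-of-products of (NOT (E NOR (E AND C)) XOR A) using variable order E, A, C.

Σm(2, 3, 4, 5) = (NOT E AND A AND NOT C) OR (NOT E AND A AND C) OR (E AND NOT A AND NOT C) OR (E AND NOT A AND C)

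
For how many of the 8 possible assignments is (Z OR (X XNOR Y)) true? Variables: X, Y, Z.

Satisfying assignments: (0,0,0), (0,0,1), (0,1,1), (1,0,1), (1,1,0), (1,1,1)
Count: 6 out of 8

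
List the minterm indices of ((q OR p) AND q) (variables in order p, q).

Σm(1, 3) = (NOT p AND q) OR (p AND q)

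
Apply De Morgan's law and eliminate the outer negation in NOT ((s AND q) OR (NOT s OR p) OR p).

NOT (s AND q) AND NOT (NOT s OR p) AND NOT p
De Morgan's: NOT(OR of terms) = AND of negations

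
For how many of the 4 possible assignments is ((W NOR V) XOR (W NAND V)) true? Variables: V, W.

Satisfying assignments: (0,1), (1,0)
Count: 2 out of 4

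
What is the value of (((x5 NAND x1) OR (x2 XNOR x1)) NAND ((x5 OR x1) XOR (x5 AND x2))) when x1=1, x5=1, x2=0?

Substituting: (((1 NAND 1) OR (0 XNOR 1)) NAND ((1 OR 1) XOR (1 AND 0)))
= 1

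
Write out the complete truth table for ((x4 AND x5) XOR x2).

x4 | x2 | x5 | Output
---------------------
0 | 0 | 0 | 0
0 | 0 | 1 | 0
0 | 1 | 0 | 1
0 | 1 | 1 | 1
1 | 0 | 0 | 0
1 | 0 | 1 | 1
1 | 1 | 0 | 1
1 | 1 | 1 | 0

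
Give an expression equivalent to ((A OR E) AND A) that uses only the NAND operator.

((((A NAND A) NAND (E NAND E)) NAND A) NAND (((A NAND A) NAND (E NAND E)) NAND A))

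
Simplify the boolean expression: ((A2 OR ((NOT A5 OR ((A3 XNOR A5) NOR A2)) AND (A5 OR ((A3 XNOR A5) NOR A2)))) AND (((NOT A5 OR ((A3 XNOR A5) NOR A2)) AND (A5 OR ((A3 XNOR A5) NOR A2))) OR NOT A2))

By distribution ((E OR v) AND (E OR NOT v) = E) then distribution ((E OR v) AND (E OR NOT v) = E):
= ((A3 XNOR A5) NOR A2)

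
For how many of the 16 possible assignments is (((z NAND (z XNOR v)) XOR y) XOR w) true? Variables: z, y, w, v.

Satisfying assignments: (0,0,0,0), (0,0,0,1), (0,1,1,0), (0,1,1,1), (1,0,0,0), (1,0,1,1), (1,1,0,1), (1,1,1,0)
Count: 8 out of 16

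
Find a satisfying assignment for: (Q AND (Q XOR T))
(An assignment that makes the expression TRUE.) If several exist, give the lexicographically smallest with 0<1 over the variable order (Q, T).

Q=1, T=0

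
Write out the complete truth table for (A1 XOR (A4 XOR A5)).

A4 | A1 | A5 | Output
---------------------
0 | 0 | 0 | 0
0 | 0 | 1 | 1
0 | 1 | 0 | 1
0 | 1 | 1 | 0
1 | 0 | 0 | 1
1 | 0 | 1 | 0
1 | 1 | 0 | 0
1 | 1 | 1 | 1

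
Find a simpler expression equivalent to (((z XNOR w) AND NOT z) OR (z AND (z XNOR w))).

By distribution ((E AND v) OR (E AND NOT v) = E):
= (z XNOR w)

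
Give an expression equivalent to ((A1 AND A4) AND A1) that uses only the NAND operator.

((((A1 NAND A4) NAND (A1 NAND A4)) NAND A1) NAND (((A1 NAND A4) NAND (A1 NAND A4)) NAND A1))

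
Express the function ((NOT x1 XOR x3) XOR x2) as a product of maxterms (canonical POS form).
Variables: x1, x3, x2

ΠM(1, 2, 4, 7) = (x1 OR x3 OR NOT x2) AND (x1 OR NOT x3 OR x2) AND (NOT x1 OR x3 OR x2) AND (NOT x1 OR NOT x3 OR NOT x2)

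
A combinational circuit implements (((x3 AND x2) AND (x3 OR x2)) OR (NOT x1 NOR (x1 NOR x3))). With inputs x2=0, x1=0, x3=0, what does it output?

Substituting: (((0 AND 0) AND (0 OR 0)) OR (NOT 0 NOR (0 NOR 0)))
= 0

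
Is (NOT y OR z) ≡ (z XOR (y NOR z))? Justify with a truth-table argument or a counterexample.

Yes, they are equivalent — the two output columns agree on all 4 assignments:
y | z | Expression 1 | Expression 2
-----------------------------------
0 | 0 | 1 | 1
0 | 1 | 1 | 1
1 | 0 | 0 | 0
1 | 1 | 1 | 1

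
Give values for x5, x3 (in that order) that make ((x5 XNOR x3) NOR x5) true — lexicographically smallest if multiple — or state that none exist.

x5=0, x3=1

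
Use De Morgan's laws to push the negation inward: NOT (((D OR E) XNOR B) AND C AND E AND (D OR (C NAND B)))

NOT ((D OR E) XNOR B) OR NOT C OR NOT E OR NOT (D OR (C NAND B))
De Morgan's: NOT(AND of terms) = OR of negations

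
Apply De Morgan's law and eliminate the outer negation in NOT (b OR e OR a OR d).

NOT b AND NOT e AND NOT a AND NOT d
De Morgan's: NOT(OR of terms) = AND of negations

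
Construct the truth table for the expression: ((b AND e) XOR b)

e | b | Output
--------------
0 | 0 | 0
0 | 1 | 1
1 | 0 | 0
1 | 1 | 0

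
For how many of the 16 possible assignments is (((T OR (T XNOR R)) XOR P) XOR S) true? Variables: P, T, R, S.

Satisfying assignments: (0,0,0,0), (0,0,1,1), (0,1,0,0), (0,1,1,0), (1,0,0,1), (1,0,1,0), (1,1,0,1), (1,1,1,1)
Count: 8 out of 16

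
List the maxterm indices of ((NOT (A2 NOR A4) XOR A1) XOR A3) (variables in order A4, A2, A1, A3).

ΠM(0, 3, 5, 6, 9, 10, 13, 14) = (A4 OR A2 OR A1 OR A3) AND (A4 OR A2 OR NOT A1 OR NOT A3) AND (A4 OR NOT A2 OR A1 OR NOT A3) AND (A4 OR NOT A2 OR NOT A1 OR A3) AND (NOT A4 OR A2 OR A1 OR NOT A3) AND (NOT A4 OR A2 OR NOT A1 OR A3) AND (NOT A4 OR NOT A2 OR A1 OR NOT A3) AND (NOT A4 OR NOT A2 OR NOT A1 OR A3)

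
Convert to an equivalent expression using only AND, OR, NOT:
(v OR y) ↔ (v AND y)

((v OR y) AND (v AND y)) OR (NOT (v OR y) AND NOT (v AND y))
(Biconditional = both true or both false)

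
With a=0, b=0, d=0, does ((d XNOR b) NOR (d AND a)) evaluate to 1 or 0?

Substituting: ((0 XNOR 0) NOR (0 AND 0))
= 0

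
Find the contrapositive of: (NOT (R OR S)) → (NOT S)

Contrapositive: S → (R OR S)
Note: A statement and its contrapositive are logically equivalent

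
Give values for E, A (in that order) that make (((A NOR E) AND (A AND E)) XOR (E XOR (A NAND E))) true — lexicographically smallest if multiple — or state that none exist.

E=0, A=0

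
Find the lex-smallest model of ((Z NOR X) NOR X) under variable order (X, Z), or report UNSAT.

X=0, Z=1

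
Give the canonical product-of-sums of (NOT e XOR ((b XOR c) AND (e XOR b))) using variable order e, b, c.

ΠM(2, 4, 6, 7) = (e OR NOT b OR c) AND (NOT e OR b OR c) AND (NOT e OR NOT b OR c) AND (NOT e OR NOT b OR NOT c)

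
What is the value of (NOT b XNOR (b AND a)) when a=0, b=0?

Substituting: (NOT 0 XNOR (0 AND 0))
= 0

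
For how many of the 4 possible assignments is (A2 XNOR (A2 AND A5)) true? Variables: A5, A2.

Satisfying assignments: (0,0), (1,0), (1,1)
Count: 3 out of 4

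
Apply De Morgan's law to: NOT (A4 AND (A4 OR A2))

NOT A4 OR NOT (A4 OR A2)
De Morgan's: NOT(AND of terms) = OR of negations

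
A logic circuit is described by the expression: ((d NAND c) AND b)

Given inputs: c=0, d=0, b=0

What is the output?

Substituting: ((0 NAND 0) AND 0)
= 0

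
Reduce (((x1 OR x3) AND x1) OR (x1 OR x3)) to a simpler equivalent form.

By absorption (E OR (E AND v) = E):
= (x1 OR x3)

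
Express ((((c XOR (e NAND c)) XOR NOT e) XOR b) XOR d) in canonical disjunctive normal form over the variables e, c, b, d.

(NOT e AND NOT c AND NOT b AND d) OR (NOT e AND NOT c AND b AND NOT d) OR (NOT e AND c AND NOT b AND NOT d) OR (NOT e AND c AND b AND d) OR (e AND NOT c AND NOT b AND NOT d) OR (e AND NOT c AND b AND d) OR (e AND c AND NOT b AND NOT d) OR (e AND c AND b AND d)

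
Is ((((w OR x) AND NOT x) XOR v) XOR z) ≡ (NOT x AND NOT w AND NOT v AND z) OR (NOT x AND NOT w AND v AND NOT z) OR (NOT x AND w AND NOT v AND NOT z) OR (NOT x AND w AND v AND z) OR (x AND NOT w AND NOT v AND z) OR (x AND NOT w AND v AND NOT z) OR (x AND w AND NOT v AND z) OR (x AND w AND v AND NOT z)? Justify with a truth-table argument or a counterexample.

Yes, they are equivalent — the two output columns agree on all 16 assignments:
x | w | v | z | Expression 1 | Expression 2
-------------------------------------------
0 | 0 | 0 | 0 | 0 | 0
0 | 0 | 0 | 1 | 1 | 1
0 | 0 | 1 | 0 | 1 | 1
0 | 0 | 1 | 1 | 0 | 0
0 | 1 | 0 | 0 | 1 | 1
0 | 1 | 0 | 1 | 0 | 0
0 | 1 | 1 | 0 | 0 | 0
0 | 1 | 1 | 1 | 1 | 1
1 | 0 | 0 | 0 | 0 | 0
1 | 0 | 0 | 1 | 1 | 1
1 | 0 | 1 | 0 | 1 | 1
1 | 0 | 1 | 1 | 0 | 0
1 | 1 | 0 | 0 | 0 | 0
1 | 1 | 0 | 1 | 1 | 1
1 | 1 | 1 | 0 | 1 | 1
1 | 1 | 1 | 1 | 0 | 0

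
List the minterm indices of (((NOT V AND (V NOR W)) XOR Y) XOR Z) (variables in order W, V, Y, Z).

Σm(0, 3, 5, 6, 9, 10, 13, 14) = (NOT W AND NOT V AND NOT Y AND NOT Z) OR (NOT W AND NOT V AND Y AND Z) OR (NOT W AND V AND NOT Y AND Z) OR (NOT W AND V AND Y AND NOT Z) OR (W AND NOT V AND NOT Y AND Z) OR (W AND NOT V AND Y AND NOT Z) OR (W AND V AND NOT Y AND Z) OR (W AND V AND Y AND NOT Z)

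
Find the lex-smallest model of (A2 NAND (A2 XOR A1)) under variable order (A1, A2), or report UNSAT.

A1=0, A2=0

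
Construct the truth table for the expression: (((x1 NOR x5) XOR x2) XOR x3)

x1 | x5 | x2 | x3 | Output
--------------------------
0 | 0 | 0 | 0 | 1
0 | 0 | 0 | 1 | 0
0 | 0 | 1 | 0 | 0
0 | 0 | 1 | 1 | 1
0 | 1 | 0 | 0 | 0
0 | 1 | 0 | 1 | 1
0 | 1 | 1 | 0 | 1
0 | 1 | 1 | 1 | 0
1 | 0 | 0 | 0 | 0
1 | 0 | 0 | 1 | 1
1 | 0 | 1 | 0 | 1
1 | 0 | 1 | 1 | 0
1 | 1 | 0 | 0 | 0
1 | 1 | 0 | 1 | 1
1 | 1 | 1 | 0 | 1
1 | 1 | 1 | 1 | 0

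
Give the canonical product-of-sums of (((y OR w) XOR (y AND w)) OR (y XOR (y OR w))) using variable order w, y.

ΠM(0, 3) = (w OR y) AND (NOT w OR NOT y)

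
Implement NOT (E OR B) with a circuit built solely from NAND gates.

(((E NAND E) NAND (B NAND B)) NAND ((E NAND E) NAND (B NAND B)))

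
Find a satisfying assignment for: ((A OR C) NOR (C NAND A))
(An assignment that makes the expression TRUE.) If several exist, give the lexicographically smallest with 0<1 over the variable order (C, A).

UNSATISFIABLE - no assignment makes this expression true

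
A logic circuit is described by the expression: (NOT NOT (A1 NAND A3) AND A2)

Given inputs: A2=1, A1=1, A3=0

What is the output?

Substituting: (NOT NOT (1 NAND 0) AND 1)
= 1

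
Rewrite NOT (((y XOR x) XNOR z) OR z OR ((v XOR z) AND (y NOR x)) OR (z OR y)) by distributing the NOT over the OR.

NOT ((y XOR x) XNOR z) AND NOT z AND NOT ((v XOR z) AND (y NOR x)) AND NOT (z OR y)
De Morgan's: NOT(OR of terms) = AND of negations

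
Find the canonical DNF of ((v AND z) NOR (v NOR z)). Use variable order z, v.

(NOT z AND v) OR (z AND NOT v)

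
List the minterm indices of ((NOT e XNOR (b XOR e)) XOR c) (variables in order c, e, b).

Σm(1, 3, 4, 6) = (NOT c AND NOT e AND b) OR (NOT c AND e AND b) OR (c AND NOT e AND NOT b) OR (c AND e AND NOT b)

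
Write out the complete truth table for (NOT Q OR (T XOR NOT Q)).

T | Q | Output
--------------
0 | 0 | 1
0 | 1 | 0
1 | 0 | 1
1 | 1 | 1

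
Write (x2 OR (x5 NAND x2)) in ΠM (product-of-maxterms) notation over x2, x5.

ΠM() = TRUE (no maxterms)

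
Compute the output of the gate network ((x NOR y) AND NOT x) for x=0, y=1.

Substituting: ((0 NOR 1) AND NOT 0)
= 0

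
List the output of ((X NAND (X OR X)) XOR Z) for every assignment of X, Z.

X | Z | Output
--------------
0 | 0 | 1
0 | 1 | 0
1 | 0 | 0
1 | 1 | 1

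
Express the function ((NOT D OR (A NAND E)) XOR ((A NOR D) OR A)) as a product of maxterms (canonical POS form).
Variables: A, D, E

ΠM(0, 1, 4, 5, 6) = (A OR D OR E) AND (A OR D OR NOT E) AND (NOT A OR D OR E) AND (NOT A OR D OR NOT E) AND (NOT A OR NOT D OR E)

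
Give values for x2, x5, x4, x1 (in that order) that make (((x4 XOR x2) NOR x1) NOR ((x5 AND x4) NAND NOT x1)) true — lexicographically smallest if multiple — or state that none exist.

x2=0, x5=1, x4=1, x1=0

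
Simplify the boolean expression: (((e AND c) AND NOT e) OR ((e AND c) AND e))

By distribution ((E AND v) OR (E AND NOT v) = E):
= (e AND c)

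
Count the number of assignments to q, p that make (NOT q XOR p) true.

Satisfying assignments: (0,0), (1,1)
Count: 2 out of 4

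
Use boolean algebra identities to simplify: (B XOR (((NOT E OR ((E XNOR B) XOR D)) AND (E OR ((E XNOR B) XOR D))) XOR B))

By XOR self-cancellation ((E XOR v) XOR v = E) then distribution ((E OR v) AND (E OR NOT v) = E):
= ((E XNOR B) XOR D)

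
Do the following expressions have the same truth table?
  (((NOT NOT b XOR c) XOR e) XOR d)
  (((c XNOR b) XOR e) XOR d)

No. Counterexample: with c=0, e=0, d=0, b=0, Expression 1 = 0 but Expression 2 = 1.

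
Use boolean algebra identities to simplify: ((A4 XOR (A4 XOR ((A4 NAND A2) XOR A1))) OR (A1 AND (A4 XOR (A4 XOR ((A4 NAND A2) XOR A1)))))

By absorption (E OR (E AND v) = E) then XOR self-cancellation ((E XOR v) XOR v = E):
= ((A4 NAND A2) XOR A1)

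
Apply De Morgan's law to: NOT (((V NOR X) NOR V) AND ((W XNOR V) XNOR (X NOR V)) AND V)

NOT ((V NOR X) NOR V) OR NOT ((W XNOR V) XNOR (X NOR V)) OR NOT V
De Morgan's: NOT(AND of terms) = OR of negations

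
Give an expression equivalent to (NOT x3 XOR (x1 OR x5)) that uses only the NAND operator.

(((x3 NAND x3) NAND ((x3 NAND x3) NAND ((x1 NAND x1) NAND (x5 NAND x5)))) NAND (((x1 NAND x1) NAND (x5 NAND x5)) NAND ((x3 NAND x3) NAND ((x1 NAND x1) NAND (x5 NAND x5)))))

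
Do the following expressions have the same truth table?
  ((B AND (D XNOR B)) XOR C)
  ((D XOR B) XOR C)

No. Counterexample: with B=0, D=1, C=0, Expression 1 = 0 but Expression 2 = 1.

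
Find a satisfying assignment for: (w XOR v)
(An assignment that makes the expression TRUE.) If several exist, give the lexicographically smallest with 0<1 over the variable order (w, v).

w=0, v=1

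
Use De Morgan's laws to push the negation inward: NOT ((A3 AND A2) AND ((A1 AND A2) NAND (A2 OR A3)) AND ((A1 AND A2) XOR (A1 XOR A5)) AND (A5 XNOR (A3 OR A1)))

NOT (A3 AND A2) OR NOT ((A1 AND A2) NAND (A2 OR A3)) OR NOT ((A1 AND A2) XOR (A1 XOR A5)) OR NOT (A5 XNOR (A3 OR A1))
De Morgan's: NOT(AND of terms) = OR of negations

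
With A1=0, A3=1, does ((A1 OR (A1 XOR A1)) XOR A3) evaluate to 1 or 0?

Substituting: ((0 OR (0 XOR 0)) XOR 1)
= 1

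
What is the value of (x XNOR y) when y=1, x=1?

Substituting: (1 XNOR 1)
= 1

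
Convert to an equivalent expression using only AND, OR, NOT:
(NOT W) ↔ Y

((NOT W) AND Y) OR (W AND NOT Y)
(Biconditional = both true or both false)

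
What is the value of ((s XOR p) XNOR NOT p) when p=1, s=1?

Substituting: ((1 XOR 1) XNOR NOT 1)
= 1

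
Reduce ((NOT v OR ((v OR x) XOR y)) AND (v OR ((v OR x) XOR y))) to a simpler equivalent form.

By distribution ((E OR v) AND (E OR NOT v) = E):
= ((v OR x) XOR y)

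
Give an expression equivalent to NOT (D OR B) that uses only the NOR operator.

(((D NOR B) NOR (D NOR B)) NOR ((D NOR B) NOR (D NOR B)))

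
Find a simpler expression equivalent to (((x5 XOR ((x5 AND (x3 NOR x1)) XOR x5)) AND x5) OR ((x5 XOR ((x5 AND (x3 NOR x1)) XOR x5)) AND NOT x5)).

By distribution ((E AND v) OR (E AND NOT v) = E) then XOR self-cancellation ((E XOR v) XOR v = E):
= (x5 AND (x3 NOR x1))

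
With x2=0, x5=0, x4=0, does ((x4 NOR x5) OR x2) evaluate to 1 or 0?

Substituting: ((0 NOR 0) OR 0)
= 1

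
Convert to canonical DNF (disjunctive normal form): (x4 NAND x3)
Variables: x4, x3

(NOT x4 AND NOT x3) OR (NOT x4 AND x3) OR (x4 AND NOT x3)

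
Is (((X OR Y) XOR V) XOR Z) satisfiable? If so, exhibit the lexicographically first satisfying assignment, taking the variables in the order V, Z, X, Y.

V=0, Z=0, X=0, Y=1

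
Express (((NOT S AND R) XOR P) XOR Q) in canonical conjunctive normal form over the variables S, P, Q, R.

(S OR P OR Q OR R) AND (S OR P OR NOT Q OR NOT R) AND (S OR NOT P OR Q OR NOT R) AND (S OR NOT P OR NOT Q OR R) AND (NOT S OR P OR Q OR R) AND (NOT S OR P OR Q OR NOT R) AND (NOT S OR NOT P OR NOT Q OR R) AND (NOT S OR NOT P OR NOT Q OR NOT R)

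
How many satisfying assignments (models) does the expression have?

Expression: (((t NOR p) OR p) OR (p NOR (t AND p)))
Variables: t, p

Satisfying assignments: (0,0), (0,1), (1,0), (1,1)
Count: 4 out of 4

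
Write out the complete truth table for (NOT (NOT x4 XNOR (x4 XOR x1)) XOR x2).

x4 | x1 | x2 | Output
---------------------
0 | 0 | 0 | 1
0 | 0 | 1 | 0
0 | 1 | 0 | 0
0 | 1 | 1 | 1
1 | 0 | 0 | 1
1 | 0 | 1 | 0
1 | 1 | 0 | 0
1 | 1 | 1 | 1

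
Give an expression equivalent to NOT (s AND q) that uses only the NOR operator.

(((s NOR s) NOR (q NOR q)) NOR ((s NOR s) NOR (q NOR q)))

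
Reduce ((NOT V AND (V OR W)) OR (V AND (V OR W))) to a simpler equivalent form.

By distribution ((E AND v) OR (E AND NOT v) = E):
= (V OR W)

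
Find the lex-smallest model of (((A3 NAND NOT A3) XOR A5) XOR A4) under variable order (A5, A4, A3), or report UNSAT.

A5=0, A4=0, A3=0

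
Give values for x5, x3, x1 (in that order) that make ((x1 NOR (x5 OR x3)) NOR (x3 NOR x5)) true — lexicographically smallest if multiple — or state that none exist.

x5=0, x3=1, x1=0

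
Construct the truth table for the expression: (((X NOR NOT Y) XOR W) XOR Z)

W | Y | Z | X | Output
----------------------
0 | 0 | 0 | 0 | 0
0 | 0 | 0 | 1 | 0
0 | 0 | 1 | 0 | 1
0 | 0 | 1 | 1 | 1
0 | 1 | 0 | 0 | 1
0 | 1 | 0 | 1 | 0
0 | 1 | 1 | 0 | 0
0 | 1 | 1 | 1 | 1
1 | 0 | 0 | 0 | 1
1 | 0 | 0 | 1 | 1
1 | 0 | 1 | 0 | 0
1 | 0 | 1 | 1 | 0
1 | 1 | 0 | 0 | 0
1 | 1 | 0 | 1 | 1
1 | 1 | 1 | 0 | 1
1 | 1 | 1 | 1 | 0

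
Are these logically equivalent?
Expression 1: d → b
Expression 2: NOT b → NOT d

Yes, Contrapositive is always equivalent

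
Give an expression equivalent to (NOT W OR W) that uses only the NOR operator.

(((W NOR W) NOR W) NOR ((W NOR W) NOR W))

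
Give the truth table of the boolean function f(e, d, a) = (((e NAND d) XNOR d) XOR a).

e | d | a | Output
------------------
0 | 0 | 0 | 0
0 | 0 | 1 | 1
0 | 1 | 0 | 1
0 | 1 | 1 | 0
1 | 0 | 0 | 0
1 | 0 | 1 | 1
1 | 1 | 0 | 0
1 | 1 | 1 | 1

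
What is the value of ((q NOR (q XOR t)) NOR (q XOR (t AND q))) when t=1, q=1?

Substituting: ((1 NOR (1 XOR 1)) NOR (1 XOR (1 AND 1)))
= 1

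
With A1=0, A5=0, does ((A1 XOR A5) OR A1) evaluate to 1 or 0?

Substituting: ((0 XOR 0) OR 0)
= 0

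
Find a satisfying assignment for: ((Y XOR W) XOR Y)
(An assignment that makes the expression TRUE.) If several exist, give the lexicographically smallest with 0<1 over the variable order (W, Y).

W=1, Y=0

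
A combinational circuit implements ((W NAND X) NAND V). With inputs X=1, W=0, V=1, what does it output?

Substituting: ((0 NAND 1) NAND 1)
= 0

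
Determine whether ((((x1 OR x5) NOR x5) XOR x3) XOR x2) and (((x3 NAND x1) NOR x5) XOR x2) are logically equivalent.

No. Counterexample: with x3=0, x5=0, x1=0, x2=0, Expression 1 = 1 but Expression 2 = 0.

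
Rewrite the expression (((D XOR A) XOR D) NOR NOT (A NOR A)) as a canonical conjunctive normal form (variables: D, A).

(D OR NOT A) AND (NOT D OR NOT A)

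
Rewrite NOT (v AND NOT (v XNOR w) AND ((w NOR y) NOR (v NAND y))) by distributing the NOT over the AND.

NOT v OR (v XNOR w) OR NOT ((w NOR y) NOR (v NAND y))
De Morgan's: NOT(AND of terms) = OR of negations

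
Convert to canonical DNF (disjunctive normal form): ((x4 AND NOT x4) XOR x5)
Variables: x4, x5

(NOT x4 AND x5) OR (x4 AND x5)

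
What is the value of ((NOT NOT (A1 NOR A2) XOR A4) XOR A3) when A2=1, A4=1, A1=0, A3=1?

Substituting: ((NOT NOT (0 NOR 1) XOR 1) XOR 1)
= 0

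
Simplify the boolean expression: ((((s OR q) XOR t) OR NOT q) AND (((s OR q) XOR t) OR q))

By distribution ((E OR v) AND (E OR NOT v) = E):
= ((s OR q) XOR t)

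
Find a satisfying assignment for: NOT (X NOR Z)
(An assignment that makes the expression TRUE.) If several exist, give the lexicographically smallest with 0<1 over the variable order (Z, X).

Z=0, X=1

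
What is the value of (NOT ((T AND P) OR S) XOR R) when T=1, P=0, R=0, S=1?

Substituting: (NOT ((1 AND 0) OR 1) XOR 0)
= 0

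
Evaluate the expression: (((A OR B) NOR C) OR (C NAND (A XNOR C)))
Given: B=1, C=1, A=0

Substituting: (((0 OR 1) NOR 1) OR (1 NAND (0 XNOR 1)))
= 1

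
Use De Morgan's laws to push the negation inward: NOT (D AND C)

NOT D OR NOT C
De Morgan's: NOT(AND of terms) = OR of negations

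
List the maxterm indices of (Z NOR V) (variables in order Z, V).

ΠM(1, 2, 3) = (Z OR NOT V) AND (NOT Z OR V) AND (NOT Z OR NOT V)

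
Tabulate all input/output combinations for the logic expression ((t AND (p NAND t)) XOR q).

q | p | t | Output
------------------
0 | 0 | 0 | 0
0 | 0 | 1 | 1
0 | 1 | 0 | 0
0 | 1 | 1 | 0
1 | 0 | 0 | 1
1 | 0 | 1 | 0
1 | 1 | 0 | 1
1 | 1 | 1 | 1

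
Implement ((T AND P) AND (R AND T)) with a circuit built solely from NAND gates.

((((T NAND P) NAND (T NAND P)) NAND ((R NAND T) NAND (R NAND T))) NAND (((T NAND P) NAND (T NAND P)) NAND ((R NAND T) NAND (R NAND T))))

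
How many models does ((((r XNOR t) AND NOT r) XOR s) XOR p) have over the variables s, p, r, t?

Satisfying assignments: (0,0,0,0), (0,1,0,1), (0,1,1,0), (0,1,1,1), (1,0,0,1), (1,0,1,0), (1,0,1,1), (1,1,0,0)
Count: 8 out of 16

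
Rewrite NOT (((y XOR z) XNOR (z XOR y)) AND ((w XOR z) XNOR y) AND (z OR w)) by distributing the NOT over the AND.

NOT ((y XOR z) XNOR (z XOR y)) OR NOT ((w XOR z) XNOR y) OR NOT (z OR w)
De Morgan's: NOT(AND of terms) = OR of negations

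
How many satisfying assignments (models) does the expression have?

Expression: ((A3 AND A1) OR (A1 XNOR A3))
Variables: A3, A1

Satisfying assignments: (0,0), (1,1)
Count: 2 out of 4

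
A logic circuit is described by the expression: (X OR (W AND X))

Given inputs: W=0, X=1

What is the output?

Substituting: (1 OR (0 AND 1))
= 1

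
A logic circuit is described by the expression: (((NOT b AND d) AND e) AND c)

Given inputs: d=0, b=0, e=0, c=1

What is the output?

Substituting: (((NOT 0 AND 0) AND 0) AND 1)
= 0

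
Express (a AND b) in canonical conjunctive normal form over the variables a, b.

(a OR b) AND (a OR NOT b) AND (NOT a OR b)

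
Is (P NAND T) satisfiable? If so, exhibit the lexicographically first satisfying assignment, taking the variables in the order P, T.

P=0, T=0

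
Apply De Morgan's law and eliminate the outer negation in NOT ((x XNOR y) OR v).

NOT (x XNOR y) AND NOT v
De Morgan's: NOT(OR of terms) = AND of negations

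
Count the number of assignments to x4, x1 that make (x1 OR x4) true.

Satisfying assignments: (0,1), (1,0), (1,1)
Count: 3 out of 4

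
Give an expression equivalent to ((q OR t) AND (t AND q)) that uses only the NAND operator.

((((q NAND q) NAND (t NAND t)) NAND ((t NAND q) NAND (t NAND q))) NAND (((q NAND q) NAND (t NAND t)) NAND ((t NAND q) NAND (t NAND q))))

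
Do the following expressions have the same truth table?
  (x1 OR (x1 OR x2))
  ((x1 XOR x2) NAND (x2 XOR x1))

No. Counterexample: with x2=0, x1=0, Expression 1 = 0 but Expression 2 = 1.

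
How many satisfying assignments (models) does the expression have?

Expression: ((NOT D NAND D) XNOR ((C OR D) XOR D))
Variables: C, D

Satisfying assignments: (1,0)
Count: 1 out of 4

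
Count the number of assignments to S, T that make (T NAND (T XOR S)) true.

Satisfying assignments: (0,0), (1,0), (1,1)
Count: 3 out of 4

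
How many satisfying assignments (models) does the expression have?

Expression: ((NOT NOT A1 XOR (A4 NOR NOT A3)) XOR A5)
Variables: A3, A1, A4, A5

Satisfying assignments: (0,0,0,1), (0,0,1,1), (0,1,0,0), (0,1,1,0), (1,0,0,0), (1,0,1,1), (1,1,0,1), (1,1,1,0)
Count: 8 out of 16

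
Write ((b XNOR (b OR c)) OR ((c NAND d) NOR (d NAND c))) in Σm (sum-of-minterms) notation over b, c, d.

Σm(0, 1, 3, 4, 5, 6, 7) = (NOT b AND NOT c AND NOT d) OR (NOT b AND NOT c AND d) OR (NOT b AND c AND d) OR (b AND NOT c AND NOT d) OR (b AND NOT c AND d) OR (b AND c AND NOT d) OR (b AND c AND d)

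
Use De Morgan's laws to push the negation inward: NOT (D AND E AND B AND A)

NOT D OR NOT E OR NOT B OR NOT A
De Morgan's: NOT(AND of terms) = OR of negations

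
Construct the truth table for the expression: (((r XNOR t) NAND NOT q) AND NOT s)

q | r | t | s | Output
----------------------
0 | 0 | 0 | 0 | 0
0 | 0 | 0 | 1 | 0
0 | 0 | 1 | 0 | 1
0 | 0 | 1 | 1 | 0
0 | 1 | 0 | 0 | 1
0 | 1 | 0 | 1 | 0
0 | 1 | 1 | 0 | 0
0 | 1 | 1 | 1 | 0
1 | 0 | 0 | 0 | 1
1 | 0 | 0 | 1 | 0
1 | 0 | 1 | 0 | 1
1 | 0 | 1 | 1 | 0
1 | 1 | 0 | 0 | 1
1 | 1 | 0 | 1 | 0
1 | 1 | 1 | 0 | 1
1 | 1 | 1 | 1 | 0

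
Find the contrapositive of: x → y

Contrapositive: NOT y → NOT x
Note: A statement and its contrapositive are logically equivalent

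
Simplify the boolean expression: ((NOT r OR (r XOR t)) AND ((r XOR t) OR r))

By distribution ((E OR v) AND (E OR NOT v) = E):
= (r XOR t)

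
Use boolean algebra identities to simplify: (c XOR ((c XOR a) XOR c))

By XOR self-cancellation ((E XOR v) XOR v = E):
= (c XOR a)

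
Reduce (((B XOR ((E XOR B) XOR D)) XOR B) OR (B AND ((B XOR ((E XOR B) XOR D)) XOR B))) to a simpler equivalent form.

By absorption (E OR (E AND v) = E) then XOR self-cancellation ((E XOR v) XOR v = E):
= ((E XOR B) XOR D)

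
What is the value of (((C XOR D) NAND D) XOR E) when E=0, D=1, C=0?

Substituting: (((0 XOR 1) NAND 1) XOR 0)
= 0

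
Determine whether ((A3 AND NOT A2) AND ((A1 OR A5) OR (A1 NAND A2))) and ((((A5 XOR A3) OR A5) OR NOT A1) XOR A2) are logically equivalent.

No. Counterexample: with A5=0, A3=0, A2=0, A1=0, Expression 1 = 0 but Expression 2 = 1.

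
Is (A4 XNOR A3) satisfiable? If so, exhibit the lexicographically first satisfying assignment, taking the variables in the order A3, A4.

A3=0, A4=0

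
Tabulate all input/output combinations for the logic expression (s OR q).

s | q | Output
--------------
0 | 0 | 0
0 | 1 | 1
1 | 0 | 1
1 | 1 | 1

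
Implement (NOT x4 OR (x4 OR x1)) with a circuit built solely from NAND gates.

(((x4 NAND x4) NAND (x4 NAND x4)) NAND (((x4 NAND x4) NAND (x1 NAND x1)) NAND ((x4 NAND x4) NAND (x1 NAND x1))))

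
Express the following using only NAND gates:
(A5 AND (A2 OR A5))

((A5 NAND ((A2 NAND A2) NAND (A5 NAND A5))) NAND (A5 NAND ((A2 NAND A2) NAND (A5 NAND A5))))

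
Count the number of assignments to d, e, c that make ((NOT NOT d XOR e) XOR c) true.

Satisfying assignments: (0,0,1), (0,1,0), (1,0,0), (1,1,1)
Count: 4 out of 8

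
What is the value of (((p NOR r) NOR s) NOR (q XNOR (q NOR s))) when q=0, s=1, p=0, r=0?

Substituting: (((0 NOR 0) NOR 1) NOR (0 XNOR (0 NOR 1)))
= 0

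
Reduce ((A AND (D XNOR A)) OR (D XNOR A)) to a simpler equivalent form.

By absorption (E OR (E AND v) = E):
= (D XNOR A)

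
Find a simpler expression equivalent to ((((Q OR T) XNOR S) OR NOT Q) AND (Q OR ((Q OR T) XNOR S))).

By distribution ((E OR v) AND (E OR NOT v) = E):
= ((Q OR T) XNOR S)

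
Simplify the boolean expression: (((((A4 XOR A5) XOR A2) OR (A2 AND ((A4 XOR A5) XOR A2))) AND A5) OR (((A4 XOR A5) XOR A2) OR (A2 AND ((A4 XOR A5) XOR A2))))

By absorption (E OR (E AND v) = E) then absorption (E OR (E AND v) = E):
= ((A4 XOR A5) XOR A2)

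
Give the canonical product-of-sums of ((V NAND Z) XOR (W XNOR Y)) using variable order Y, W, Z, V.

ΠM(0, 1, 2, 7, 11, 12, 13, 14) = (Y OR W OR Z OR V) AND (Y OR W OR Z OR NOT V) AND (Y OR W OR NOT Z OR V) AND (Y OR NOT W OR NOT Z OR NOT V) AND (NOT Y OR W OR NOT Z OR NOT V) AND (NOT Y OR NOT W OR Z OR V) AND (NOT Y OR NOT W OR Z OR NOT V) AND (NOT Y OR NOT W OR NOT Z OR V)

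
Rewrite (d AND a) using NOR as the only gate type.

((d NOR d) NOR (a NOR a))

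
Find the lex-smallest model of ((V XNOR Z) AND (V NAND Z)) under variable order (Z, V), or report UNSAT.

Z=0, V=0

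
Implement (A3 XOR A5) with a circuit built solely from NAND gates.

((A3 NAND (A3 NAND A5)) NAND (A5 NAND (A3 NAND A5)))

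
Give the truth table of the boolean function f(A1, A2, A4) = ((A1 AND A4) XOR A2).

A1 | A2 | A4 | Output
---------------------
0 | 0 | 0 | 0
0 | 0 | 1 | 0
0 | 1 | 0 | 1
0 | 1 | 1 | 1
1 | 0 | 0 | 0
1 | 0 | 1 | 1
1 | 1 | 0 | 1
1 | 1 | 1 | 0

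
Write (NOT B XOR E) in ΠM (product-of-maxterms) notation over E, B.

ΠM(1, 2) = (E OR NOT B) AND (NOT E OR B)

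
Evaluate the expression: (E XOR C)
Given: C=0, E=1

Substituting: (1 XOR 0)
= 1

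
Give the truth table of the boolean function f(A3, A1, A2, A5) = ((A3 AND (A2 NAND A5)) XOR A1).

A3 | A1 | A2 | A5 | Output
--------------------------
0 | 0 | 0 | 0 | 0
0 | 0 | 0 | 1 | 0
0 | 0 | 1 | 0 | 0
0 | 0 | 1 | 1 | 0
0 | 1 | 0 | 0 | 1
0 | 1 | 0 | 1 | 1
0 | 1 | 1 | 0 | 1
0 | 1 | 1 | 1 | 1
1 | 0 | 0 | 0 | 1
1 | 0 | 0 | 1 | 1
1 | 0 | 1 | 0 | 1
1 | 0 | 1 | 1 | 0
1 | 1 | 0 | 0 | 0
1 | 1 | 0 | 1 | 0
1 | 1 | 1 | 0 | 0
1 | 1 | 1 | 1 | 1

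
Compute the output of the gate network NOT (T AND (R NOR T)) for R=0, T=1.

Substituting: NOT (1 AND (0 NOR 1))
= 1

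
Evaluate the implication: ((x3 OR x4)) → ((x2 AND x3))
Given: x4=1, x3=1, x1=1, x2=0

Antecedent ((x3 OR x4)) = 1; consequent ((x2 AND x3)) = 0.
1 → 0 = 0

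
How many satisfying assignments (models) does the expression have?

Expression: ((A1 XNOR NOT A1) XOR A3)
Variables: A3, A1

Satisfying assignments: (1,0), (1,1)
Count: 2 out of 4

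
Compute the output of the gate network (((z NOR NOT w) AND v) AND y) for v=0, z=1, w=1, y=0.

Substituting: (((1 NOR NOT 1) AND 0) AND 0)
= 0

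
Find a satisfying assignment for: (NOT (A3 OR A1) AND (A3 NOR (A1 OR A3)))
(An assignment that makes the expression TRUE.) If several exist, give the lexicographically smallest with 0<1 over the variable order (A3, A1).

A3=0, A1=0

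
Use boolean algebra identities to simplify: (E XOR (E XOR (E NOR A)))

By XOR self-cancellation ((E XOR v) XOR v = E):
= (E NOR A)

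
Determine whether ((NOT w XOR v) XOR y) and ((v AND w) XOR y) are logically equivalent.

No. Counterexample: with v=0, y=0, w=0, Expression 1 = 1 but Expression 2 = 0.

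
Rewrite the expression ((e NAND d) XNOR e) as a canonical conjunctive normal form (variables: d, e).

(d OR e) AND (NOT d OR e) AND (NOT d OR NOT e)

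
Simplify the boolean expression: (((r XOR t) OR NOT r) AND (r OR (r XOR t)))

By distribution ((E OR v) AND (E OR NOT v) = E):
= (r XOR t)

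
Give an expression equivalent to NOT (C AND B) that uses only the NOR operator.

(((C NOR C) NOR (B NOR B)) NOR ((C NOR C) NOR (B NOR B)))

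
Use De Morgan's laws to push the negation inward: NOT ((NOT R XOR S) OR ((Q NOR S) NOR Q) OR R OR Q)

NOT (NOT R XOR S) AND NOT ((Q NOR S) NOR Q) AND NOT R AND NOT Q
De Morgan's: NOT(OR of terms) = AND of negations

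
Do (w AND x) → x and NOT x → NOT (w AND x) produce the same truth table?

Yes, Contrapositive is always equivalent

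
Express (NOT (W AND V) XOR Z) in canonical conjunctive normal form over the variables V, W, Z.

(V OR W OR NOT Z) AND (V OR NOT W OR NOT Z) AND (NOT V OR W OR NOT Z) AND (NOT V OR NOT W OR Z)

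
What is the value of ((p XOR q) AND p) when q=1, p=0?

Substituting: ((0 XOR 1) AND 0)
= 0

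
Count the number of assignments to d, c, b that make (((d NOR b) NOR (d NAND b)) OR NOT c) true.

Satisfying assignments: (0,0,0), (0,0,1), (1,0,0), (1,0,1), (1,1,1)
Count: 5 out of 8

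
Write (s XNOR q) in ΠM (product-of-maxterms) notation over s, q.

ΠM(1, 2) = (s OR NOT q) AND (NOT s OR q)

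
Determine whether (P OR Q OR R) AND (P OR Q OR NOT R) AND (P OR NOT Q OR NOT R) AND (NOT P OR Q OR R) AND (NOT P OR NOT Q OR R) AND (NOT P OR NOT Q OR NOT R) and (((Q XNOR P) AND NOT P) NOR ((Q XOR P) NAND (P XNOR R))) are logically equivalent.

Yes, they are equivalent — the two output columns agree on all 8 assignments:
P | Q | R | Expression 1 | Expression 2
---------------------------------------
0 | 0 | 0 | 0 | 0
0 | 0 | 1 | 0 | 0
0 | 1 | 0 | 1 | 1
0 | 1 | 1 | 0 | 0
1 | 0 | 0 | 0 | 0
1 | 0 | 1 | 1 | 1
1 | 1 | 0 | 0 | 0
1 | 1 | 1 | 0 | 0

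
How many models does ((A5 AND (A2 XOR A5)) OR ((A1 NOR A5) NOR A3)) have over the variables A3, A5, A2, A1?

Satisfying assignments: (0,0,0,1), (0,0,1,1), (0,1,0,0), (0,1,0,1), (0,1,1,0), (0,1,1,1), (1,1,0,0), (1,1,0,1)
Count: 8 out of 16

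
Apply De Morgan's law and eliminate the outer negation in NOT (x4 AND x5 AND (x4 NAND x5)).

NOT x4 OR NOT x5 OR NOT (x4 NAND x5)
De Morgan's: NOT(AND of terms) = OR of negations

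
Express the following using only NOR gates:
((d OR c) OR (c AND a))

((((d NOR c) NOR (d NOR c)) NOR ((c NOR c) NOR (a NOR a))) NOR (((d NOR c) NOR (d NOR c)) NOR ((c NOR c) NOR (a NOR a))))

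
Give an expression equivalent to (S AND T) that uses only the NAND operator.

((S NAND T) NAND (S NAND T))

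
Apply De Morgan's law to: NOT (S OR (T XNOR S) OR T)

NOT S AND NOT (T XNOR S) AND NOT T
De Morgan's: NOT(OR of terms) = AND of negations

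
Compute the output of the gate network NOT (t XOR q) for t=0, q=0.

Substituting: NOT (0 XOR 0)
= 1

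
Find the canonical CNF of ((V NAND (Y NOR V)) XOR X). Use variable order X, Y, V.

(NOT X OR Y OR V) AND (NOT X OR Y OR NOT V) AND (NOT X OR NOT Y OR V) AND (NOT X OR NOT Y OR NOT V)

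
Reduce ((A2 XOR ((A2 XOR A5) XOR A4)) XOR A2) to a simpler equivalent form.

By XOR self-cancellation ((E XOR v) XOR v = E):
= ((A2 XOR A5) XOR A4)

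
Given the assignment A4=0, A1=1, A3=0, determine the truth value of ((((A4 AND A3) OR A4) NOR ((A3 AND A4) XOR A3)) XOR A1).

Substituting: ((((0 AND 0) OR 0) NOR ((0 AND 0) XOR 0)) XOR 1)
= 0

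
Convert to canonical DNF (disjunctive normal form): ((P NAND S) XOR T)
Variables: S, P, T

(NOT S AND NOT P AND NOT T) OR (NOT S AND P AND NOT T) OR (S AND NOT P AND NOT T) OR (S AND P AND T)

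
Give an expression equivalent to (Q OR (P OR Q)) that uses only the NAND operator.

((Q NAND Q) NAND (((P NAND P) NAND (Q NAND Q)) NAND ((P NAND P) NAND (Q NAND Q))))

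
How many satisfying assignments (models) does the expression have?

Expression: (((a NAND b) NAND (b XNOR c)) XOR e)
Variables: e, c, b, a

Satisfying assignments: (0,0,1,0), (0,0,1,1), (0,1,0,0), (0,1,0,1), (0,1,1,1), (1,0,0,0), (1,0,0,1), (1,1,1,0)
Count: 8 out of 16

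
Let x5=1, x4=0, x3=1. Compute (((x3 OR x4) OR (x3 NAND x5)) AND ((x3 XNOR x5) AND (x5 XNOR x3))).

Substituting: (((1 OR 0) OR (1 NAND 1)) AND ((1 XNOR 1) AND (1 XNOR 1)))
= 1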